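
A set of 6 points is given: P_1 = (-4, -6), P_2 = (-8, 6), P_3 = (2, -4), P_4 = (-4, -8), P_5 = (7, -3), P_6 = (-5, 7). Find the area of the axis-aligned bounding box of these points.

x ranges over [-8, 7], width 15.
y ranges over [-8, 7], height 15.
Area = 15 × 15 = 225.

225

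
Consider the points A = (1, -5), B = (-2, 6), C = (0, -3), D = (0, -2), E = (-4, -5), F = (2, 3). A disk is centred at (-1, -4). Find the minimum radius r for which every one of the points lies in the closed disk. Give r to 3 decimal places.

The required radius is the distance from (-1, -4) to the farthest point.
Squared distances: 5, 101, 2, 5, 10, 58.
Maximum is 101, attained at B.
r = √101 ≈ 10.050.

10.050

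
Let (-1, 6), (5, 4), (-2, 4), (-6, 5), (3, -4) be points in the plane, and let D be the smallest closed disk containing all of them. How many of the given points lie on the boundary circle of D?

A smallest enclosing disk is always determined by at most three of the input points on its boundary.
The minimum enclosing circle is determined by three boundary points: (5, 4), (-6, 5), (3, -4).
Their circumcentre is (-0.8, 1.2) with r² = 41.48.
The farthest remaining point (-1, 6) is at distance² 23.08 ≤ 41.48.
The points at distance exactly r from the centre are (5, 4), (-6, 5), (3, -4) — 3 points.

3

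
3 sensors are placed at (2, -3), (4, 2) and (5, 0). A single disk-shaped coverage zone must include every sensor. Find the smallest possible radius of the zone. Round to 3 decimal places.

2.693

Call the three points A, B, C in the order given.
Side lengths²: AB² = 29, AC² = 18, BC² = 5.
Since AB² = 29 ≥ 18 + 5 = 23, the angle opposite AB is not acute, so the smallest enclosing circle has AB as diameter.
Centre = midpoint of AB = (3, -0.5), r² = 29/4 = 7.25.
r = √(7.25) ≈ 2.693.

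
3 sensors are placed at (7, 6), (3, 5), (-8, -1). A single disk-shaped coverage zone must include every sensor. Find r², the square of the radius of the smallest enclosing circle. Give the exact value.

68.5

Call the three points A, B, C in the order given.
Side lengths²: AB² = 17, AC² = 274, BC² = 157.
Since AC² = 274 ≥ 157 + 17 = 174, the angle opposite AC is not acute, so the smallest enclosing circle has AC as diameter.
Centre = midpoint of AC = (-0.5, 2.5), r² = 274/4 = 68.5.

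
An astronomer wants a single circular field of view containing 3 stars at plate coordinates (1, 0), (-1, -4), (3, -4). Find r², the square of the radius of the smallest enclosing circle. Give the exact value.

6.25

Call the three points A, B, C in the order given.
Side lengths²: AB² = 20, AC² = 20, BC² = 16.
Since AC² = 20 < 20 + 16 = 36, the triangle is acute, so the smallest enclosing circle is the circumcircle.
Circumcentre = (1, -2.5), r² = 6.25.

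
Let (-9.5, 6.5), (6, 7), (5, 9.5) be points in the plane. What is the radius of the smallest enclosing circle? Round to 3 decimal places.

Call the three points A, B, C in the order given.
Side lengths²: AB² = 240.5, AC² = 219.25, BC² = 7.25.
Since AB² = 240.5 ≥ 219.25 + 7.25 = 226.5, the angle opposite AB is not acute, so the smallest enclosing circle has AB as diameter.
Centre = midpoint of AB = (-1.75, 6.75), r² = 240.5/4 = 60.125.
r = √(60.125) ≈ 7.754.

7.754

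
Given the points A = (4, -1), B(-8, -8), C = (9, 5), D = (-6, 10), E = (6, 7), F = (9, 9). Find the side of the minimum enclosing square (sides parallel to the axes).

The bounding box has width 17 and height 18.
An axis-aligned square enclosing the set must have side ≥ max(width, height).
So the minimum side is max(17, 18) = 18.

18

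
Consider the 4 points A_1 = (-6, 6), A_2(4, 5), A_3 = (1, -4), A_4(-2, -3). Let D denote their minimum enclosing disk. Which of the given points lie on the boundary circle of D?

The minimum enclosing circle of a finite set is fixed by two of the points (as a diameter) or three (as a circumcircle).
The minimum enclosing circle is determined by three boundary points: A_1, A_2, A_3.
Their circumcentre is (-85/62, 111/62) with r² = 75245/1922.
The farthest remaining point A_4 is at distance² 44865/1922 ≤ 75245/1922.
The points at distance exactly r from the centre are A_1, A_2, A_3 — 3 points.

A_1, A_2, A_3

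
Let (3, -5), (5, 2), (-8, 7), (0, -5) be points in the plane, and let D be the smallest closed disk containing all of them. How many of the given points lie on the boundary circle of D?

The minimum enclosing circle of a finite set is fixed by two of the points (as a diameter) or three (as a circumcircle).
The farthest pair is (3, -5)–(-8, 7) with squared distance 265. The circle on this segment as diameter has centre (-2.5, 1) and r² = 265/4 = 66.25.
Check (5, 2): distance² to centre = 57.25 ≤ 66.25, so it lies inside.
All remaining points lie in this disk, and no smaller disk contains both endpoints, so this is the minimum enclosing circle.
The points at distance exactly r from the centre are (3, -5), (-8, 7) — 2 points.

2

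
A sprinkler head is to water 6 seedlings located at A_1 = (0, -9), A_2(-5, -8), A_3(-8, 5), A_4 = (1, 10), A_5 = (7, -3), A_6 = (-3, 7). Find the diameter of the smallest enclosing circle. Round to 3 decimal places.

19.174

By Welzl's lemma the MEC is supported by two points (diametrically opposite) or three points (on a circumcircle).
The minimum enclosing circle is determined by three boundary points: A_1, A_2, A_4.
Their circumcentre is (-0.6875, 0.5625) with r² = 91.9140625.
The farthest remaining point A_3 is at distance² 73.1640625 ≤ 91.9140625.
Diameter = 2r = 2√(91.9140625) ≈ 19.174.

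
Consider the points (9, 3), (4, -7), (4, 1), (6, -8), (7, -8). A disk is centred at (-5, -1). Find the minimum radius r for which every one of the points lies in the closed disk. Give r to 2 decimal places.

The required radius is the distance from (-5, -1) to the farthest point.
Squared distances: 212, 117, 85, 170, 193.
Maximum is 212, attained at (9, 3).
r = √212 ≈ 14.56.

14.56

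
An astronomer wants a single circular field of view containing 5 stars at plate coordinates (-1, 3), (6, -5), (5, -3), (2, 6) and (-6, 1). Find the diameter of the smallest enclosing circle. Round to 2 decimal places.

By Welzl's lemma the MEC is supported by two points (diametrically opposite) or three points (on a circumcircle).
The minimum enclosing circle is determined by three boundary points: (6, -5), (2, 6), (-6, 1).
Their circumcentre is (23/36, -13/18) with r² = 60965/1296.
The farthest remaining point (5, -3) is at distance² 31373/1296 ≤ 60965/1296.
Diameter = 2r = 2√(60965/1296) ≈ 13.72.

13.72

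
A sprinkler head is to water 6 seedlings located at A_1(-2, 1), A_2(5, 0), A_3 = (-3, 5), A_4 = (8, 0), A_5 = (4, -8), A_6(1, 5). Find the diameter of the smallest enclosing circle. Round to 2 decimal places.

14.77

By Welzl's lemma the MEC is supported by two points (diametrically opposite) or three points (on a circumcircle).
The minimum enclosing circle is determined by three boundary points: A_3, A_4, A_5.
Their circumcentre is (20/27, -37/27) with r² = 39785/729.
The farthest remaining point A_6 is at distance² 29633/729 ≤ 39785/729.
Diameter = 2r = 2√(39785/729) ≈ 14.77.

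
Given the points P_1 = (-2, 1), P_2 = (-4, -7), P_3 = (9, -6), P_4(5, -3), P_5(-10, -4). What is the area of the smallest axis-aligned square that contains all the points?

The bounding box has width 19 and height 8.
An axis-aligned square enclosing the set must have side ≥ max(width, height).
So the minimum side is max(19, 8) = 19.
Area = 19² = 361.

361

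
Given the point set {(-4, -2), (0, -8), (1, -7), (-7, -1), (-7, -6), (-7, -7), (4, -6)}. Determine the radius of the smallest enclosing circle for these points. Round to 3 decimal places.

6.066

The minimum enclosing circle is determined by three boundary points: (-7, -1), (-7, -7), (4, -6).
Their circumcentre is (-19/11, -4) with r² = 4453/121.
The farthest remaining point (-7, -6) is at distance² 3848/121 ≤ 4453/121.
r = √(4453/121) ≈ 6.066.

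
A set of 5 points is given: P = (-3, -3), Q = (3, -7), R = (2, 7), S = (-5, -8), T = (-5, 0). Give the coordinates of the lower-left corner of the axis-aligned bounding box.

x-range [-5, 3], y-range [-8, 7].
The lower-left corner is (-5, -8).

(-5, -8)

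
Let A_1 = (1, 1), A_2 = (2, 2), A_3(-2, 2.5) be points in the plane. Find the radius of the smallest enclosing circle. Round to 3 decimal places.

2.016

Side lengths²: A_1A_2² = 2, A_1A_3² = 11.25, A_2A_3² = 16.25.
Since A_2A_3² = 16.25 ≥ 11.25 + 2 = 13.25, the angle opposite A_2A_3 is not acute, so the smallest enclosing circle has A_2A_3 as diameter.
Centre = midpoint of A_2A_3 = (0, 2.25), r² = 16.25/4 = 4.0625.
r = √(4.0625) ≈ 2.016.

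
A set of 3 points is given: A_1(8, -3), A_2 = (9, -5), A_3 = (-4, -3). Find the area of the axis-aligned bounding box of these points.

26

x ranges over [-4, 9], width 13.
y ranges over [-5, -3], height 2.
Area = 13 × 2 = 26.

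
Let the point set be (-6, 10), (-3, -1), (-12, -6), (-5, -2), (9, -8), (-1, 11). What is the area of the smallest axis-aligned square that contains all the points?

441

The bounding box has width 21 and height 19.
An axis-aligned square enclosing the set must have side ≥ max(width, height).
So the minimum side is max(21, 19) = 21.
Area = 21² = 441.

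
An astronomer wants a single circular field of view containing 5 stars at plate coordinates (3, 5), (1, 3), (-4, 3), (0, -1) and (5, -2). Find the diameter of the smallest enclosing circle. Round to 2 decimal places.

The farthest pair is (-4, 3)–(5, -2) with squared distance 106. The circle on this segment as diameter has centre (0.5, 0.5) and r² = 106/4 = 26.5.
Check (3, 5): distance² to centre = 26.5 ≤ 26.5, so it lies inside.
All remaining points lie in this disk, and no smaller disk contains both endpoints, so this is the minimum enclosing circle.
Diameter = 2r = 2√(26.5) ≈ 10.30.

10.30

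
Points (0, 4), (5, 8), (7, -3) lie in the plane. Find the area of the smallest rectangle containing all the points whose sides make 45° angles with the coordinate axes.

63

In coordinates u = x + y, v = x − y the rectangle is axis-aligned; the map (x,y)→(u,v) scales areas by 2.
u-values: 4, 13, 4; range = 13 − 4 = 9.
v-values: -4, -3, 10; range = 10 − (-4) = 14.
Area = (9 × 14) / 2 = 63.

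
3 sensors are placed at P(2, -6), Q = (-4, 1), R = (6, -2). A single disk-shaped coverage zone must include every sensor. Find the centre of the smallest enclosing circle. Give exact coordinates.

Side lengths²: PQ² = 85, PR² = 32, QR² = 109.
Since QR² = 109 < 85 + 32 = 117, the triangle is acute, so the smallest enclosing circle is the circumcircle.
Circumcentre = (23/26, -23/26), r² = 9265/338.
Centre = (23/26, -23/26).

(23/26, -23/26)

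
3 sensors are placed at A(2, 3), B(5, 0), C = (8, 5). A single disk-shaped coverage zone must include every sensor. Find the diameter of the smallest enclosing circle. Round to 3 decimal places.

6.519

Side lengths²: AB² = 18, AC² = 40, BC² = 34.
Since AC² = 40 < 34 + 18 = 52, the triangle is acute, so the smallest enclosing circle is the circumcircle.
Circumcentre = (5.25, 3.25), r² = 10.625.
Diameter = 2r = 2√(10.625) ≈ 6.519.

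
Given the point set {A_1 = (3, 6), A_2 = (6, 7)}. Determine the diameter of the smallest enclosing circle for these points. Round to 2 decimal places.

The smallest circle enclosing two points has them as diameter endpoints.
Centre = midpoint = (4.5, 6.5); r² = |A_1A_2|²/4 = 10/4 = 2.5.
Diameter = 2r = 2√(2.5) ≈ 3.16.

3.16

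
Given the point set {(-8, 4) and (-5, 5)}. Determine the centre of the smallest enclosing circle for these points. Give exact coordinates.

The smallest circle enclosing two points has them as diameter endpoints.
Centre = midpoint = (-6.5, 4.5); r² = |(-8, 4)−(-5, 5)|²/4 = 10/4 = 2.5.
Centre = (-6.5, 4.5).

(-6.5, 4.5)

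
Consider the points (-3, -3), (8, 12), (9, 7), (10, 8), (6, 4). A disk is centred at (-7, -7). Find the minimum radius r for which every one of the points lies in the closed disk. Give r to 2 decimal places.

The required radius is the distance from (-7, -7) to the farthest point.
Squared distances: 32, 586, 452, 514, 290.
Maximum is 586, attained at (8, 12).
r = √586 ≈ 24.21.

24.21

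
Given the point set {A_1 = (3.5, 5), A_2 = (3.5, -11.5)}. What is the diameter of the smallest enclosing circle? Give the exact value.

16.5

The smallest circle enclosing two points has them as diameter endpoints.
Centre = midpoint = (3.5, -3.25); r² = |A_1A_2|²/4 = 272.25/4 = 68.0625.
Diameter = 2r = 2√(68.0625) = 16.5.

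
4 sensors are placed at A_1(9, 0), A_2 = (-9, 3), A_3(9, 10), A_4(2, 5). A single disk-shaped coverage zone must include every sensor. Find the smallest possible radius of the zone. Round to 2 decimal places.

9.79

The minimum enclosing circle is determined by three boundary points: A_1, A_2, A_3.
Their circumcentre is (7/12, 5) with r² = 13801/144.
The farthest remaining point A_4 is at distance² 289/144 ≤ 13801/144.
r = √(13801/144) ≈ 9.79.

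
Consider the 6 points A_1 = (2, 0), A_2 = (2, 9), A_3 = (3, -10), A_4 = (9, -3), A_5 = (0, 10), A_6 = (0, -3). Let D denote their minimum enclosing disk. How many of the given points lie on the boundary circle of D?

2

By Welzl's lemma the MEC is supported by two points (diametrically opposite) or three points (on a circumcircle).
The farthest pair is A_3–A_5 with squared distance 409. The circle on this segment as diameter has centre (1.5, 0) and r² = 409/4 = 102.25.
Check A_1: distance² to centre = 0.25 ≤ 102.25, so it lies inside.
All remaining points lie in this disk, and no smaller disk contains both endpoints, so this is the minimum enclosing circle.
The points at distance exactly r from the centre are A_3, A_5 — 2 points.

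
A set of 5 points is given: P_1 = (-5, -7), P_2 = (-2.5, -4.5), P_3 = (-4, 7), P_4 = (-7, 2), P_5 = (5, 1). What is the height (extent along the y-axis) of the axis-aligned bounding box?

max y = 7, min y = -7, so height = 14.

14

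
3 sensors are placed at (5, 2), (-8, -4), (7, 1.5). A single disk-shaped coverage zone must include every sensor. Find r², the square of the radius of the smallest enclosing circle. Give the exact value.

Call the three points A, B, C in the order given.
Side lengths²: AB² = 205, AC² = 4.25, BC² = 255.25.
Since BC² = 255.25 ≥ 205 + 4.25 = 209.25, the angle opposite BC is not acute, so the smallest enclosing circle has BC as diameter.
Centre = midpoint of BC = (-0.5, -1.25), r² = 255.25/4 = 63.8125.

63.8125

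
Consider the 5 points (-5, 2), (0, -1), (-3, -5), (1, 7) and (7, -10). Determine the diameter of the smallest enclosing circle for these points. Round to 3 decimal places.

The minimum enclosing circle of a finite set is fixed by two of the points (as a diameter) or three (as a circumcircle).
The minimum enclosing circle is determined by three boundary points: (-5, 2), (1, 7), (7, -10).
Their circumcentre is (71/22, -39/22) with r² = 19825/242.
The farthest remaining point (-3, -5) is at distance² 11905/242 ≤ 19825/242.
Diameter = 2r = 2√(19825/242) ≈ 18.102.

18.102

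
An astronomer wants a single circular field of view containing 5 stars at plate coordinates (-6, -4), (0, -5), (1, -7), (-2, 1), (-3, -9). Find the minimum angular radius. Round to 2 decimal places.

5.02

A smallest enclosing disk is always determined by at most three of the input points on its boundary.
The farthest pair is (-2, 1)–(-3, -9) with squared distance 101. The circle on this segment as diameter has centre (-2.5, -4) and r² = 101/4 = 25.25.
Check (-6, -4): distance² to centre = 12.25 ≤ 25.25, so it lies inside.
All remaining points lie in this disk, and no smaller disk contains both endpoints, so this is the minimum enclosing circle.
r = √(25.25) ≈ 5.02.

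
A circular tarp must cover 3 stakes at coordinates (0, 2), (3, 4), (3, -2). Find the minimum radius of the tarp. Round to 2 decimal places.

3.00

Call the three points A, B, C in the order given.
Side lengths²: AB² = 13, AC² = 25, BC² = 36.
Since BC² = 36 < 25 + 13 = 38, the triangle is acute, so the smallest enclosing circle is the circumcircle.
Circumcentre = (17/6, 1), r² = 325/36.
r = √(325/36) ≈ 3.00.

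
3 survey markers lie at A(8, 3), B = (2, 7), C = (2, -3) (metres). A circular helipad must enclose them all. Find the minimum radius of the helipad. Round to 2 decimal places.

Side lengths²: AB² = 52, AC² = 72, BC² = 100.
Since BC² = 100 < 72 + 52 = 124, the triangle is acute, so the smallest enclosing circle is the circumcircle.
Circumcentre = (3, 2), r² = 26.
r = √26 ≈ 5.10.

5.10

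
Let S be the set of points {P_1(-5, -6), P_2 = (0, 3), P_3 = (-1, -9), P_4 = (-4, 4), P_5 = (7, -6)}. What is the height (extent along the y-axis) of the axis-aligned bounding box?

max y = 4, min y = -9, so height = 13.

13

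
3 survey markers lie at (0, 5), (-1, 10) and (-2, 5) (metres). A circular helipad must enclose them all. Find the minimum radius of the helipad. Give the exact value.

2.6

Call the three points A, B, C in the order given.
Side lengths²: AB² = 26, AC² = 4, BC² = 26.
Since BC² = 26 < 26 + 4 = 30, the triangle is acute, so the smallest enclosing circle is the circumcircle.
Circumcentre = (-1, 7.4), r² = 6.76.
r = √(6.76) = 2.6.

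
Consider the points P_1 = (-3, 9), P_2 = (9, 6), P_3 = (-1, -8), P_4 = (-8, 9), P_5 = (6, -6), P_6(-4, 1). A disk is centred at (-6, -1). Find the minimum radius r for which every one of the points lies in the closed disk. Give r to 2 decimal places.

16.55

The required radius is the distance from (-6, -1) to the farthest point.
Squared distances: 109, 274, 74, 104, 169, 8.
Maximum is 274, attained at P_2.
r = √274 ≈ 16.55.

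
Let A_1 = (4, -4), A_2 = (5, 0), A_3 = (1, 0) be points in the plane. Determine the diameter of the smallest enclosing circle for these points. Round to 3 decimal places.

Side lengths²: A_1A_2² = 17, A_1A_3² = 25, A_2A_3² = 16.
Since A_1A_3² = 25 < 17 + 16 = 33, the triangle is acute, so the smallest enclosing circle is the circumcircle.
Circumcentre = (3, -1.625), r² = 6.640625.
Diameter = 2r = 2√(6.640625) ≈ 5.154.

5.154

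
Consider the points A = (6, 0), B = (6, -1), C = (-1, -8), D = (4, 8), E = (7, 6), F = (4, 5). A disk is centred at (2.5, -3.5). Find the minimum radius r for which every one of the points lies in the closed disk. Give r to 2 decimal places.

11.60

The required radius is the distance from (2.5, -3.5) to the farthest point.
Squared distances: 24.5, 18.5, 32.5, 134.5, 110.5, 74.5.
Maximum is 134.5, attained at D.
r = √(134.5) ≈ 11.60.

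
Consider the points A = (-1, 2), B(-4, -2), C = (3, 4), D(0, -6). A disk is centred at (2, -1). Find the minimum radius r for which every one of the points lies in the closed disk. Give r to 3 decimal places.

6.083

The required radius is the distance from (2, -1) to the farthest point.
Squared distances: 18, 37, 26, 29.
Maximum is 37, attained at B.
r = √37 ≈ 6.083.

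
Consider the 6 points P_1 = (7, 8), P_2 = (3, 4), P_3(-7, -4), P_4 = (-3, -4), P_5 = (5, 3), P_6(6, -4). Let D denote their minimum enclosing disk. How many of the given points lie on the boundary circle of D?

By Welzl's lemma the MEC is supported by two points (diametrically opposite) or three points (on a circumcircle).
The farthest pair is P_1–P_3 with squared distance 340. The circle on this segment as diameter has centre (0, 2) and r² = 340/4 = 85.
Check P_2: distance² to centre = 13 ≤ 85, so it lies inside.
All remaining points lie in this disk, and no smaller disk contains both endpoints, so this is the minimum enclosing circle.
The points at distance exactly r from the centre are P_1, P_3 — 2 points.

2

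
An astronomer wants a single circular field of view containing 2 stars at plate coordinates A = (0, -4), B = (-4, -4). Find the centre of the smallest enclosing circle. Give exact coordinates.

The smallest circle enclosing two points has them as diameter endpoints.
Centre = midpoint = (-2, -4); r² = |AB|²/4 = 16/4 = 4.
Centre = (-2, -4).

(-2, -4)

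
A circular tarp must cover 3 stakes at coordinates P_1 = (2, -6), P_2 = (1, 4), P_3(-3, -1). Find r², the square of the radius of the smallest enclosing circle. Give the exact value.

25.25

Side lengths²: P_1P_2² = 101, P_1P_3² = 50, P_2P_3² = 41.
Since P_1P_2² = 101 ≥ 50 + 41 = 91, the angle opposite P_1P_2 is not acute, so the smallest enclosing circle has P_1P_2 as diameter.
Centre = midpoint of P_1P_2 = (1.5, -1), r² = 101/4 = 25.25.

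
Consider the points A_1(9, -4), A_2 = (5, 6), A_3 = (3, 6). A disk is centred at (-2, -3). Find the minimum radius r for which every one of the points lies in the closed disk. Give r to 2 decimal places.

11.40

The required radius is the distance from (-2, -3) to the farthest point.
Squared distances: 122, 130, 106.
Maximum is 130, attained at A_2.
r = √130 ≈ 11.40.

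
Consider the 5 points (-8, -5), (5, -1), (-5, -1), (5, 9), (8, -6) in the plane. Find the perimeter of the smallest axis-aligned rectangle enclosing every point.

62

Width = max x − min x = 8 − (-8) = 16.
Height = max y − min y = 9 − (-6) = 15.
Perimeter = 2(16 + 15) = 62.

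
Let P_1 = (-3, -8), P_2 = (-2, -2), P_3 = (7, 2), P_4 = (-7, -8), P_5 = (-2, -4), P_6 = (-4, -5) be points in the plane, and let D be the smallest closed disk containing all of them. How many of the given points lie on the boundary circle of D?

2

The farthest pair is P_3–P_4 with squared distance 296. The circle on this segment as diameter has centre (0, -3) and r² = 296/4 = 74.
Check P_1: distance² to centre = 34 ≤ 74, so it lies inside.
All remaining points lie in this disk, and no smaller disk contains both endpoints, so this is the minimum enclosing circle.
The points at distance exactly r from the centre are P_3, P_4 — 2 points.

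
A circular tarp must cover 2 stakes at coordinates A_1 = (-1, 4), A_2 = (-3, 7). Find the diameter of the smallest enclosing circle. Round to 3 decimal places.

The smallest circle enclosing two points has them as diameter endpoints.
Centre = midpoint = (-2, 5.5); r² = |A_1A_2|²/4 = 13/4 = 3.25.
Diameter = 2r = 2√(3.25) ≈ 3.606.

3.606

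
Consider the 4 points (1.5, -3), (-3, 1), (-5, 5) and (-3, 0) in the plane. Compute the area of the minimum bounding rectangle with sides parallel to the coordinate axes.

x ranges over [-5, 1.5], width 6.5.
y ranges over [-3, 5], height 8.
Area = 6.5 × 8 = 52.

52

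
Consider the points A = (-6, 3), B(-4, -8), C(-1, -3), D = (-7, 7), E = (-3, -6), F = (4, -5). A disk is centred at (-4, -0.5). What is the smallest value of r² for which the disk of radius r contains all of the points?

84.25

The required radius is the distance from (-4, -0.5) to the farthest point.
Squared distances: 16.25, 56.25, 15.25, 65.25, 31.25, 84.25.
Maximum is 84.25, attained at F.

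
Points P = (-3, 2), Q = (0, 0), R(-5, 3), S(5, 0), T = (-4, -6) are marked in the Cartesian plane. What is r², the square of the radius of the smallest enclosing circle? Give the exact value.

A smallest enclosing disk is always determined by at most three of the input points on its boundary.
The minimum enclosing circle is determined by three boundary points: R, S, T.
Their circumcentre is (-45/58, -63/58) with r² = 58097/1682.
The farthest remaining point P is at distance² 24341/1682 ≤ 58097/1682.

58097/1682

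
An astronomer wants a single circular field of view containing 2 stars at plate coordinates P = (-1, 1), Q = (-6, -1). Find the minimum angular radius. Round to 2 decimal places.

2.69

The smallest circle enclosing two points has them as diameter endpoints.
Centre = midpoint = (-3.5, 0); r² = |PQ|²/4 = 29/4 = 7.25.
r = √(7.25) ≈ 2.69.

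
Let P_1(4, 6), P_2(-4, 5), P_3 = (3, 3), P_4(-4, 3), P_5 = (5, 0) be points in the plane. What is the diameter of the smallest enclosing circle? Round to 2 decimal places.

By Welzl's lemma the MEC is supported by two points (diametrically opposite) or three points (on a circumcircle).
The farthest pair is P_2–P_5 with squared distance 106. The circle on this segment as diameter has centre (0.5, 2.5) and r² = 106/4 = 26.5.
Check P_1: distance² to centre = 24.5 ≤ 26.5, so it lies inside.
All remaining points lie in this disk, and no smaller disk contains both endpoints, so this is the minimum enclosing circle.
Diameter = 2r = 2√(26.5) ≈ 10.30.

10.30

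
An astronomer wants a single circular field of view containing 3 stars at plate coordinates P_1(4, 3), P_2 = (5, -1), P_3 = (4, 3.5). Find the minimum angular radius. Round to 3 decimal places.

Side lengths²: P_1P_2² = 17, P_1P_3² = 0.25, P_2P_3² = 21.25.
Since P_2P_3² = 21.25 ≥ 17 + 0.25 = 17.25, the angle opposite P_2P_3 is not acute, so the smallest enclosing circle has P_2P_3 as diameter.
Centre = midpoint of P_2P_3 = (4.5, 1.25), r² = 21.25/4 = 5.3125.
r = √(5.3125) ≈ 2.305.

2.305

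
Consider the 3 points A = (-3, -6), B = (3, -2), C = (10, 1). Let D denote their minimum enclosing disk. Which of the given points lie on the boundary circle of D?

Side lengths²: AB² = 52, AC² = 218, BC² = 58.
Since AC² = 218 ≥ 58 + 52 = 110, the angle opposite AC is not acute, so the smallest enclosing circle has AC as diameter.
Centre = midpoint of AC = (3.5, -2.5), r² = 218/4 = 54.5.
The points at distance exactly r from the centre are A, C — 2 points.

A, C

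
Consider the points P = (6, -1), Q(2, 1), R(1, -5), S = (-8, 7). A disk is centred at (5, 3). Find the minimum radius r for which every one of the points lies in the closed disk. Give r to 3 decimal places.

13.601

The required radius is the distance from (5, 3) to the farthest point.
Squared distances: 17, 13, 80, 185.
Maximum is 185, attained at S.
r = √185 ≈ 13.601.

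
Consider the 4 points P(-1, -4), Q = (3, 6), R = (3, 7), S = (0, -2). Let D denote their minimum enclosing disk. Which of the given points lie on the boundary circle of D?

P, R

By Welzl's lemma the MEC is supported by two points (diametrically opposite) or three points (on a circumcircle).
The farthest pair is P–R with squared distance 137. The circle on this segment as diameter has centre (1, 1.5) and r² = 137/4 = 34.25.
Check Q: distance² to centre = 24.25 ≤ 34.25, so it lies inside.
All remaining points lie in this disk, and no smaller disk contains both endpoints, so this is the minimum enclosing circle.
The points at distance exactly r from the centre are P, R — 2 points.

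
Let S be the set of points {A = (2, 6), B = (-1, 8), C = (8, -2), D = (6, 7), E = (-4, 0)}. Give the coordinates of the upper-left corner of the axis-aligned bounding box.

(-4, 8)

x-range [-4, 8], y-range [-2, 8].
The upper-left corner is (-4, 8).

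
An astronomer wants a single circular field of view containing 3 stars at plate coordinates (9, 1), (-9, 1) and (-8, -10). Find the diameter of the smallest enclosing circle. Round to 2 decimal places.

20.33

Call the three points A, B, C in the order given.
Side lengths²: AB² = 324, AC² = 410, BC² = 122.
Since AC² = 410 < 324 + 122 = 446, the triangle is acute, so the smallest enclosing circle is the circumcircle.
Circumcentre = (0, -41/11), r² = 12505/121.
Diameter = 2r = 2√(12505/121) ≈ 20.33.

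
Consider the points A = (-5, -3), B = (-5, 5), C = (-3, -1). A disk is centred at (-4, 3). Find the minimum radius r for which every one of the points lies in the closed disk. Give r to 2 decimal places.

The required radius is the distance from (-4, 3) to the farthest point.
Squared distances: 37, 5, 17.
Maximum is 37, attained at A.
r = √37 ≈ 6.08.

6.08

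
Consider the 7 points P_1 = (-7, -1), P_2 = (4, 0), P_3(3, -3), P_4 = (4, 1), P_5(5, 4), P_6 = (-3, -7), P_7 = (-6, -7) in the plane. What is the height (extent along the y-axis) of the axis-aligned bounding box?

11

max y = 4, min y = -7, so height = 11.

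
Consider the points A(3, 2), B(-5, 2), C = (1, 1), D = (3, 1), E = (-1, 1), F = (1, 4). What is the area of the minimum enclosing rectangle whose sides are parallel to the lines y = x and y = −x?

36

In coordinates u = x + y, v = x − y the rectangle is axis-aligned; the map (x,y)→(u,v) scales areas by 2.
u-values: 5, -3, 2, 4, 0, 5; range = 5 − (-3) = 8.
v-values: 1, -7, 0, 2, -2, -3; range = 2 − (-7) = 9.
Area = (8 × 9) / 2 = 36.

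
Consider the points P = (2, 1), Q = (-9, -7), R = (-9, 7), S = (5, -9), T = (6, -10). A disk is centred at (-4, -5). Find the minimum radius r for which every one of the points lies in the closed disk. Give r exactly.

13

The required radius is the distance from (-4, -5) to the farthest point.
Squared distances: 72, 29, 169, 97, 125.
Maximum is 169, attained at R.
r = √169 = 13.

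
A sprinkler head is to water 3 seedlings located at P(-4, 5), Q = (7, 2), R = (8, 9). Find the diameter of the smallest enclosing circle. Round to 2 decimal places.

12.75

Side lengths²: PQ² = 130, PR² = 160, QR² = 50.
Since PR² = 160 < 130 + 50 = 180, the triangle is acute, so the smallest enclosing circle is the circumcircle.
Circumcentre = (2.25, 6.25), r² = 40.625.
Diameter = 2r = 2√(40.625) ≈ 12.75.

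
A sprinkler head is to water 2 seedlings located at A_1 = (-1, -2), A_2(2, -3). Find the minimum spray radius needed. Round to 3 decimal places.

The smallest circle enclosing two points has them as diameter endpoints.
Centre = midpoint = (0.5, -2.5); r² = |A_1A_2|²/4 = 10/4 = 2.5.
r = √(2.5) ≈ 1.581.

1.581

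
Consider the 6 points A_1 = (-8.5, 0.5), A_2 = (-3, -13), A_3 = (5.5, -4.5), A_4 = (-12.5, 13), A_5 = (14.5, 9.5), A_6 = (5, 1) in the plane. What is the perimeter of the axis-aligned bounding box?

106

Width = max x − min x = 14.5 − (-12.5) = 27.
Height = max y − min y = 13 − (-13) = 26.
Perimeter = 2(27 + 26) = 106.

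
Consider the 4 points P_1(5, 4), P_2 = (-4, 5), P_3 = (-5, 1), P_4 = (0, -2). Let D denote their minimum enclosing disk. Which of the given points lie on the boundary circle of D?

P_1, P_3

The farthest pair is P_1–P_3 with squared distance 109. The circle on this segment as diameter has centre (0, 2.5) and r² = 109/4 = 27.25.
Check P_2: distance² to centre = 22.25 ≤ 27.25, so it lies inside.
All remaining points lie in this disk, and no smaller disk contains both endpoints, so this is the minimum enclosing circle.
The points at distance exactly r from the centre are P_1, P_3 — 2 points.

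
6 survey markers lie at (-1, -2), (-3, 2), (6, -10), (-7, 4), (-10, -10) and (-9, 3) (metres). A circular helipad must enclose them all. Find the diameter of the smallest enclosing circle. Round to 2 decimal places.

The minimum enclosing circle of a finite set is fixed by two of the points (as a diameter) or three (as a circumcircle).
The minimum enclosing circle is determined by three boundary points: (6, -10), (-10, -10), (-9, 3).
Their circumcentre is (-2, -53/13) with r² = 16745/169.
The farthest remaining point (-7, 4) is at distance² 15250/169 ≤ 16745/169.
Diameter = 2r = 2√(16745/169) ≈ 19.91.

19.91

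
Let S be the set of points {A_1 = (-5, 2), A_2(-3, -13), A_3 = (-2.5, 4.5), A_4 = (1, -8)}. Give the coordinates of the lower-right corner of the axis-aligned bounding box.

(1, -13)

x-range [-5, 1], y-range [-13, 4.5].
The lower-right corner is (1, -13).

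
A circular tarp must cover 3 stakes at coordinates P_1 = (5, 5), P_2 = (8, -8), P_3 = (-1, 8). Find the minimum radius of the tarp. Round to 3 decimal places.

Side lengths²: P_1P_2² = 178, P_1P_3² = 45, P_2P_3² = 337.
Since P_2P_3² = 337 ≥ 178 + 45 = 223, the angle opposite P_2P_3 is not acute, so the smallest enclosing circle has P_2P_3 as diameter.
Centre = midpoint of P_2P_3 = (3.5, 0), r² = 337/4 = 84.25.
r = √(84.25) ≈ 9.179.

9.179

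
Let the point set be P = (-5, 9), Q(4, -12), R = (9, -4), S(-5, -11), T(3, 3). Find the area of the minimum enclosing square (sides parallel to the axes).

The bounding box has width 14 and height 21.
An axis-aligned square enclosing the set must have side ≥ max(width, height).
So the minimum side is max(14, 21) = 21.
Area = 21² = 441.

441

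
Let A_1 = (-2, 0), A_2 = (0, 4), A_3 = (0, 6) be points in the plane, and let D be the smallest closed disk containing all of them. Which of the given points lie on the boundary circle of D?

Side lengths²: A_1A_2² = 20, A_1A_3² = 40, A_2A_3² = 4.
Since A_1A_3² = 40 ≥ 20 + 4 = 24, the angle opposite A_1A_3 is not acute, so the smallest enclosing circle has A_1A_3 as diameter.
Centre = midpoint of A_1A_3 = (-1, 3), r² = 40/4 = 10.
The points at distance exactly r from the centre are A_1, A_3 — 2 points.

A_1, A_3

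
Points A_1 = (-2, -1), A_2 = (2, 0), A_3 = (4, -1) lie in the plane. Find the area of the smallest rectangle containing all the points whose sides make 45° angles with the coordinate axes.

18

In coordinates u = x + y, v = x − y the rectangle is axis-aligned; the map (x,y)→(u,v) scales areas by 2.
u-values: -3, 2, 3; range = 3 − (-3) = 6.
v-values: -1, 2, 5; range = 5 − (-1) = 6.
Area = (6 × 6) / 2 = 18.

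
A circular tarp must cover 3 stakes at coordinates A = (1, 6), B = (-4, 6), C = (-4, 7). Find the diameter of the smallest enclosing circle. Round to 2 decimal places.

Side lengths²: AB² = 25, AC² = 26, BC² = 1.
Since AC² = 26 ≥ 25 + 1 = 26, the angle opposite AC is not acute, so the smallest enclosing circle has AC as diameter.
Centre = midpoint of AC = (-1.5, 6.5), r² = 26/4 = 6.5.
Diameter = 2r = 2√(6.5) ≈ 5.10.

5.10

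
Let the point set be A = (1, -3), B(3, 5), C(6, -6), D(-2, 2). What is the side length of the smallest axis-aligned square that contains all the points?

11

The bounding box has width 8 and height 11.
An axis-aligned square enclosing the set must have side ≥ max(width, height).
So the minimum side is max(8, 11) = 11.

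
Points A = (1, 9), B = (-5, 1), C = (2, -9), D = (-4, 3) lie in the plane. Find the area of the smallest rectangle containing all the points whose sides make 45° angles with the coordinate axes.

161.5

In coordinates u = x + y, v = x − y the rectangle is axis-aligned; the map (x,y)→(u,v) scales areas by 2.
u-values: 10, -4, -7, -1; range = 10 − (-7) = 17.
v-values: -8, -6, 11, -7; range = 11 − (-8) = 19.
Area = (17 × 19) / 2 = 161.5.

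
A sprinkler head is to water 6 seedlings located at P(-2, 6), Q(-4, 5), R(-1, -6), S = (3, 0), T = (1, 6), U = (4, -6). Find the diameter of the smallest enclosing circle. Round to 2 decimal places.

The minimum enclosing circle of a finite set is fixed by two of the points (as a diameter) or three (as a circumcircle).
The farthest pair is Q–U with squared distance 185. The circle on this segment as diameter has centre (0, -0.5) and r² = 185/4 = 46.25.
Check P: distance² to centre = 46.25 ≤ 46.25, so it lies inside.
All remaining points lie in this disk, and no smaller disk contains both endpoints, so this is the minimum enclosing circle.
Diameter = 2r = 2√(46.25) ≈ 13.60.

13.60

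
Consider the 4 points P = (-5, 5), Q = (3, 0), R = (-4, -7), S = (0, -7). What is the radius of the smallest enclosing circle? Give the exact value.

A smallest enclosing disk is always determined by at most three of the input points on its boundary.
The farthest pair is P–S with squared distance 169. The circle on this segment as diameter has centre (-2.5, -1) and r² = 169/4 = 42.25.
Check Q: distance² to centre = 31.25 ≤ 42.25, so it lies inside.
All remaining points lie in this disk, and no smaller disk contains both endpoints, so this is the minimum enclosing circle.
r = √(42.25) = 6.5.

6.5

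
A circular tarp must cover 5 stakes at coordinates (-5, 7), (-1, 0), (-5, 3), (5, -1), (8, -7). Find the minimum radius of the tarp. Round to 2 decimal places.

9.55

A smallest enclosing disk is always determined by at most three of the input points on its boundary.
The farthest pair is (-5, 7)–(8, -7) with squared distance 365. The circle on this segment as diameter has centre (1.5, 0) and r² = 365/4 = 91.25.
Check (-1, 0): distance² to centre = 6.25 ≤ 91.25, so it lies inside.
All remaining points lie in this disk, and no smaller disk contains both endpoints, so this is the minimum enclosing circle.
r = √(91.25) ≈ 9.55.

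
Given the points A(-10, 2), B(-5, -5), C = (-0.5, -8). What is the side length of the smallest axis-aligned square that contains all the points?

The bounding box has width 9.5 and height 10.
An axis-aligned square enclosing the set must have side ≥ max(width, height).
So the minimum side is max(9.5, 10) = 10.

10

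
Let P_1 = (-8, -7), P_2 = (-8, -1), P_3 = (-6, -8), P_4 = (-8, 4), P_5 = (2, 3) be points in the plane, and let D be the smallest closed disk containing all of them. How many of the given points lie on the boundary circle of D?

3

The minimum enclosing circle is determined by three boundary points: P_1, P_4, P_5.
Their circumcentre is (-3.5, -1.5) with r² = 50.5.
The farthest remaining point P_3 is at distance² 48.5 ≤ 50.5.
The points at distance exactly r from the centre are P_1, P_4, P_5 — 3 points.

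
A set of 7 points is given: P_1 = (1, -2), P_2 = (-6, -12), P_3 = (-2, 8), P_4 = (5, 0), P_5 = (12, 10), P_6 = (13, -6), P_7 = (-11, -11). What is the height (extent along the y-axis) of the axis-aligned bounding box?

22

max y = 10, min y = -12, so height = 22.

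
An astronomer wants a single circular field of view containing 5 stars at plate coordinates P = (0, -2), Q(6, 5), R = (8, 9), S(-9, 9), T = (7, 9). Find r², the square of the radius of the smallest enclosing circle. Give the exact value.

18685/242

A smallest enclosing disk is always determined by at most three of the input points on its boundary.
The minimum enclosing circle is determined by three boundary points: P, R, S.
Their circumcentre is (-0.5, 149/22) with r² = 18685/242.
The farthest remaining point T is at distance² 14813/242 ≤ 18685/242.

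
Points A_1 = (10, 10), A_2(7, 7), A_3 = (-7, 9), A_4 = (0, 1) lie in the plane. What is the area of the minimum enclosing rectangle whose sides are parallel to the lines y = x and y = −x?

In coordinates u = x + y, v = x − y the rectangle is axis-aligned; the map (x,y)→(u,v) scales areas by 2.
u-values: 20, 14, 2, 1; range = 20 − 1 = 19.
v-values: 0, 0, -16, -1; range = 0 − (-16) = 16.
Area = (19 × 16) / 2 = 152.

152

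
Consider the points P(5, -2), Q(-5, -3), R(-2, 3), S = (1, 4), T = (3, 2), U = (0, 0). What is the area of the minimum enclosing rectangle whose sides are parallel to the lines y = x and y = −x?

78

In coordinates u = x + y, v = x − y the rectangle is axis-aligned; the map (x,y)→(u,v) scales areas by 2.
u-values: 3, -8, 1, 5, 5, 0; range = 5 − (-8) = 13.
v-values: 7, -2, -5, -3, 1, 0; range = 7 − (-5) = 12.
Area = (13 × 12) / 2 = 78.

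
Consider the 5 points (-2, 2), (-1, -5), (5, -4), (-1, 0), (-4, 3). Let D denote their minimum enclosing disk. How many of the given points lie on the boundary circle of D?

2

A smallest enclosing disk is always determined by at most three of the input points on its boundary.
The farthest pair is (5, -4)–(-4, 3) with squared distance 130. The circle on this segment as diameter has centre (0.5, -0.5) and r² = 130/4 = 32.5.
Check (-2, 2): distance² to centre = 12.5 ≤ 32.5, so it lies inside.
All remaining points lie in this disk, and no smaller disk contains both endpoints, so this is the minimum enclosing circle.
The points at distance exactly r from the centre are (5, -4), (-4, 3) — 2 points.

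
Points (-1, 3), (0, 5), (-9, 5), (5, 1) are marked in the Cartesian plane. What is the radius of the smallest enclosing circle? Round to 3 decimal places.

7.280

The minimum enclosing circle of a finite set is fixed by two of the points (as a diameter) or three (as a circumcircle).
The farthest pair is (-9, 5)–(5, 1) with squared distance 212. The circle on this segment as diameter has centre (-2, 3) and r² = 212/4 = 53.
Check (-1, 3): distance² to centre = 1 ≤ 53, so it lies inside.
All remaining points lie in this disk, and no smaller disk contains both endpoints, so this is the minimum enclosing circle.
r = √53 ≈ 7.280.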